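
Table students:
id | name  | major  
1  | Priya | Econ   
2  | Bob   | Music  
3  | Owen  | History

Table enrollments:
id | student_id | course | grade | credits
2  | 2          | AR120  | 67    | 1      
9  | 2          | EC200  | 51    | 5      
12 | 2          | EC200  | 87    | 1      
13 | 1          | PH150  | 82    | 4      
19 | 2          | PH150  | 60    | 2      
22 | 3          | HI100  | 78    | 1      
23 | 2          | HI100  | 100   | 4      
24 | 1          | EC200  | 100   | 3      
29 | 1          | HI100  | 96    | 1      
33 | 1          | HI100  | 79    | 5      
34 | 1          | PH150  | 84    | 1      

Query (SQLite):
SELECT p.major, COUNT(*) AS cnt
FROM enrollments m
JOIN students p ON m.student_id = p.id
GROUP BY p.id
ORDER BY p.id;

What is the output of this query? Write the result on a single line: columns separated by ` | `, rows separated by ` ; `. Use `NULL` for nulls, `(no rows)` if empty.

Econ | 5 ; Music | 5 ; History | 1

Join each enrollments row to its students via student_id.
Group joined rows by students.id; compute COUNT(*) per group.
  1: ids {13, 24, 29, 33, 34} → COUNT(*)=5
  2: ids {2, 9, 12, 19, 23} → COUNT(*)=5
  3: ids {22} → COUNT(*)=1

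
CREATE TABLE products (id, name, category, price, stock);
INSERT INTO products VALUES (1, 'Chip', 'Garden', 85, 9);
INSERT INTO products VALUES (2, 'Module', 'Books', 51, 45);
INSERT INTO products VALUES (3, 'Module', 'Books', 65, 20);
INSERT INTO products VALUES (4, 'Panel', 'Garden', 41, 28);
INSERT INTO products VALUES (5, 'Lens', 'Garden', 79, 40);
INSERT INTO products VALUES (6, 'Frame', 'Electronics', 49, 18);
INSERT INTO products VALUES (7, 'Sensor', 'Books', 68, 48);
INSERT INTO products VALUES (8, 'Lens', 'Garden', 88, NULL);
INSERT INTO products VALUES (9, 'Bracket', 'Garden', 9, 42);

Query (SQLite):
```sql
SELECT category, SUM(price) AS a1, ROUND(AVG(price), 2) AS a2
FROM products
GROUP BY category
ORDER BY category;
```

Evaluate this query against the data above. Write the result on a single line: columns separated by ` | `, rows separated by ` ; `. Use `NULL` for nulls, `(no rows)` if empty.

Group products by category.
Per group compute: SUM(price), ROUND(AVG(price), 2).
  Books: ids {2, 3, 7} → SUM(price)=184, ROUND(AVG(price), 2)=61.33
  Electronics: ids {6} → SUM(price)=49, ROUND(AVG(price), 2)=49
  Garden: ids {1, 4, 5, 8, 9} → SUM(price)=302, ROUND(AVG(price), 2)=60.4

Books | 184 | 61.33 ; Electronics | 49 | 49 ; Garden | 302 | 60.4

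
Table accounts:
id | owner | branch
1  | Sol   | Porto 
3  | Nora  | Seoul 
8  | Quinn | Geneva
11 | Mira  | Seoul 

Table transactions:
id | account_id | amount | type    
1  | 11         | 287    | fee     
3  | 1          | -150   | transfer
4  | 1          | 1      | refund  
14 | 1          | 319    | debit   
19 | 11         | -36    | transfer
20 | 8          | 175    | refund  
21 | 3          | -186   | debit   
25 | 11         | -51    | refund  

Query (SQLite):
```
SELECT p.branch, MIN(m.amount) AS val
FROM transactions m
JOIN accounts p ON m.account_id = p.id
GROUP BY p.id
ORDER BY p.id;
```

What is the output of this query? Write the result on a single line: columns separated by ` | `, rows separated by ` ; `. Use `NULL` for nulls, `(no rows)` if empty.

Porto | -150 ; Seoul | -186 ; Geneva | 175 ; Seoul | -51

Join each transactions row to its accounts via account_id.
Group joined rows by accounts.id; compute MIN(m.amount) per group.
  1: ids {3, 4, 14} → MIN(m.amount)=-150
  3: ids {21} → MIN(m.amount)=-186
  8: ids {20} → MIN(m.amount)=175
  11: ids {1, 19, 25} → MIN(m.amount)=-51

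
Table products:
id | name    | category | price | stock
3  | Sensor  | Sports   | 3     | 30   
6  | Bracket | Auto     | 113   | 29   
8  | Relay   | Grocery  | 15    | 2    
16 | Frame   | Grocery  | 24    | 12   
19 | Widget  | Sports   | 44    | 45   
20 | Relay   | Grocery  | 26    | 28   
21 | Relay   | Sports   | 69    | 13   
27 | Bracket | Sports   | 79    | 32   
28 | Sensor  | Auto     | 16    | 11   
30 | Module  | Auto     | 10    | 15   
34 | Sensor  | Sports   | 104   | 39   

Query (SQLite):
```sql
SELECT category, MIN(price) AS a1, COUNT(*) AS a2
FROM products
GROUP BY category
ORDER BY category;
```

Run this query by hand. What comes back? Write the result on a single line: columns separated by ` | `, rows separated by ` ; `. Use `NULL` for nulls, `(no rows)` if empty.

Group products by category.
Per group compute: MIN(price), COUNT(*).
  Auto: ids {6, 28, 30} → MIN(price)=10, COUNT(*)=3
  Grocery: ids {8, 16, 20} → MIN(price)=15, COUNT(*)=3
  Sports: ids {3, 19, 21, 27, 34} → MIN(price)=3, COUNT(*)=5

Auto | 10 | 3 ; Grocery | 15 | 3 ; Sports | 3 | 5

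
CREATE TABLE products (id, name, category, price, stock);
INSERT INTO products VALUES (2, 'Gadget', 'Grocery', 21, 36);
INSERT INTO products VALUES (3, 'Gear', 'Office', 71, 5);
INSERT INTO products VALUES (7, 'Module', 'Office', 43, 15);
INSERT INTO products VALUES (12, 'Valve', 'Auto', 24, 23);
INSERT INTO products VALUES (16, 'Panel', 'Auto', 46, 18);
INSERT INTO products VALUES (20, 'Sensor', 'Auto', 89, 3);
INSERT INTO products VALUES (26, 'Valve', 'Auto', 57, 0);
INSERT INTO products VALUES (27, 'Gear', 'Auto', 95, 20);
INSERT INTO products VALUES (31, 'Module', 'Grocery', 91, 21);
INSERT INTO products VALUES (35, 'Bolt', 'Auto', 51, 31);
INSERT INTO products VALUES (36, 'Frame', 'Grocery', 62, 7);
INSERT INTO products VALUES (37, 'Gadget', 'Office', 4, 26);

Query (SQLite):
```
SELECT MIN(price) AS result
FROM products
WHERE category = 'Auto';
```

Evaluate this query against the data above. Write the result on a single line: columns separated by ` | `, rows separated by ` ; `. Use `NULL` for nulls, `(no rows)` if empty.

24

Rows where category='Auto' → price values: [24, 46, 89, 57, 95, 51].
MIN of non-NULL values = 24.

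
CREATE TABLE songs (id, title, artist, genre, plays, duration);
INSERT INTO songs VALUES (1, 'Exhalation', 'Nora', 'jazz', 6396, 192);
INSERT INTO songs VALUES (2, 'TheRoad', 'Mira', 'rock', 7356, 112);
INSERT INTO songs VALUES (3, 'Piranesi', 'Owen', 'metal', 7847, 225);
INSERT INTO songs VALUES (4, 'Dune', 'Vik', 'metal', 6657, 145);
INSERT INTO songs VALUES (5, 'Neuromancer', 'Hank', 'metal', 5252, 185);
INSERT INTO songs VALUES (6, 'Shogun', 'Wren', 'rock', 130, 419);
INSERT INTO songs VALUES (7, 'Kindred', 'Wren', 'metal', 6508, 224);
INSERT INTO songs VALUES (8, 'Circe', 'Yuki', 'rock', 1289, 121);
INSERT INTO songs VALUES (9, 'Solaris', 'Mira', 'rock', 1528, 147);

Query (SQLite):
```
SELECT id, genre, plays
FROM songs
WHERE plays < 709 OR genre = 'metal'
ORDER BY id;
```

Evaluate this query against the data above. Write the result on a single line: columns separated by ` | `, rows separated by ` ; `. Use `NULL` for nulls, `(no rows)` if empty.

3 | metal | 7847 ; 4 | metal | 6657 ; 5 | metal | 5252 ; 6 | rock | 130 ; 7 | metal | 6508

plays < 709: ids {6}
genre = 'metal': ids {3, 4, 5, 7}
Combine with OR.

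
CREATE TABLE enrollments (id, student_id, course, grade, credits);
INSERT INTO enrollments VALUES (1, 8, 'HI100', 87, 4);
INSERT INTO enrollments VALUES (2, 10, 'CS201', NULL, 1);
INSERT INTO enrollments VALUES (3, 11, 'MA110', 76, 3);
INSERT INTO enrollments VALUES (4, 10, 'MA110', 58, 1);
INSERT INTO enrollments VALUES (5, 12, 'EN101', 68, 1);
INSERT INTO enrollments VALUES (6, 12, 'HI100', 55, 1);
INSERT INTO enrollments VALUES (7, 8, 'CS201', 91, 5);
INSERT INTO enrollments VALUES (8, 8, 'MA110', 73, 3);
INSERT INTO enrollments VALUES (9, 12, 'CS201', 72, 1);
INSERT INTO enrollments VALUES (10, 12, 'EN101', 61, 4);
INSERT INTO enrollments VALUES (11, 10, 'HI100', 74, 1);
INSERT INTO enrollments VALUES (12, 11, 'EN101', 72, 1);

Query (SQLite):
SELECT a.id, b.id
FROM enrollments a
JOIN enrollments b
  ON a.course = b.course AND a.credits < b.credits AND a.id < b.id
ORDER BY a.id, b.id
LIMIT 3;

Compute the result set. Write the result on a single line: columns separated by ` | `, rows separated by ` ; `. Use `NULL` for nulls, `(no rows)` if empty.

2 | 7 ; 4 | 8 ; 5 | 10

Pairs (a,b) with same course, a.credits < b.credits, a.id < b.id.
course groups: CS201:{2,7,9} EN101:{5,10,12} HI100:{1,6,11} MA110:{3,4,8}
Ordered by (a.id, b.id); first 3.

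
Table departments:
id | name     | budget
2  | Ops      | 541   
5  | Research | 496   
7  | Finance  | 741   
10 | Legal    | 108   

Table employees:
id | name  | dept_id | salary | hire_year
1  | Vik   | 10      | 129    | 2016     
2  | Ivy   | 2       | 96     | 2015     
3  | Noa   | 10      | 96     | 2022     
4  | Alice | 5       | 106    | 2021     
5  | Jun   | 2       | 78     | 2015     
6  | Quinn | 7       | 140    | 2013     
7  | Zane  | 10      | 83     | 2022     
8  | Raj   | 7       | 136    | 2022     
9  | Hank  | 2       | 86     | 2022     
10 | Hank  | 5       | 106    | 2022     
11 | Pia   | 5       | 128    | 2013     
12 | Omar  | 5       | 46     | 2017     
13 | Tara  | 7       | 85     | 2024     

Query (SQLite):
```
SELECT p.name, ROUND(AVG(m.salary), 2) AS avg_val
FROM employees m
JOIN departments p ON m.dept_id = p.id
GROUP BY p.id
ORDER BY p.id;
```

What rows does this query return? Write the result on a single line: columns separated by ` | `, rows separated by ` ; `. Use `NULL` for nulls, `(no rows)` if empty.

Join each employees row to its departments via dept_id.
Group joined rows by departments.id; compute ROUND(AVG(m.salary), 2) per group.
  2: ids {2, 5, 9} → ROUND(AVG(m.salary), 2)=86.67
  5: ids {4, 10, 11, 12} → ROUND(AVG(m.salary), 2)=96.5
  7: ids {6, 8, 13} → ROUND(AVG(m.salary), 2)=120.33
  10: ids {1, 3, 7} → ROUND(AVG(m.salary), 2)=102.67

Ops | 86.67 ; Research | 96.5 ; Finance | 120.33 ; Legal | 102.67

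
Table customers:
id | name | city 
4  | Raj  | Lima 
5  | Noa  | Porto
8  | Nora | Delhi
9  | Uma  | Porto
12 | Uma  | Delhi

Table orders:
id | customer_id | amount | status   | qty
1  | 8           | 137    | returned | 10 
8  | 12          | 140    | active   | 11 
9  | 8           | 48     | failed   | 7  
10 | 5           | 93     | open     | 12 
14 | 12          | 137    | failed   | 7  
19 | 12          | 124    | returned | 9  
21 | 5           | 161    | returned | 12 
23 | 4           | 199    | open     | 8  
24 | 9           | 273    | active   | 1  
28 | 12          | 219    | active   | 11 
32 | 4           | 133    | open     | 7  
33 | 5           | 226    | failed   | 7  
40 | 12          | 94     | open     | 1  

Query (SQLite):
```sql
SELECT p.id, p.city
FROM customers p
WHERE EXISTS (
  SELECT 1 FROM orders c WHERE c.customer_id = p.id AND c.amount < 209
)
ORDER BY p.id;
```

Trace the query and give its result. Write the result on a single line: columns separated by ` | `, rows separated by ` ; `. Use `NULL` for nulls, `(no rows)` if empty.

For each customers row, check whether any orders with matching customer_id has amount < 209.
Keep rows where that is true.

4 | Lima ; 5 | Porto ; 8 | Delhi ; 12 | Delhi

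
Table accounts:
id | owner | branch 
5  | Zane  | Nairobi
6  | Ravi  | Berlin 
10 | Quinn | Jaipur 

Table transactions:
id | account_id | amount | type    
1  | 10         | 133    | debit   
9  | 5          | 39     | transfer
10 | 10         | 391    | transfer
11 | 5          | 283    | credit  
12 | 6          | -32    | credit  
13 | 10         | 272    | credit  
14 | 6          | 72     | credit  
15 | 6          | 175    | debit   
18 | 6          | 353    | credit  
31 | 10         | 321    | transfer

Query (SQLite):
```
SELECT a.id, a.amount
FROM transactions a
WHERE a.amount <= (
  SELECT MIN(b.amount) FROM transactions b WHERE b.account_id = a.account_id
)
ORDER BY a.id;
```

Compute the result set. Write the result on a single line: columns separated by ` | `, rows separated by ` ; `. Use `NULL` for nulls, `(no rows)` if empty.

For each transactions row a, compute MIN(amount) over rows sharing a.account_id.
Keep row a if a.amount <= that per-group MIN.
  account_id=5: MIN(amount) = 39
  account_id=6: MIN(amount) = -32
  account_id=10: MIN(amount) = 133

1 | 133 ; 9 | 39 ; 12 | -32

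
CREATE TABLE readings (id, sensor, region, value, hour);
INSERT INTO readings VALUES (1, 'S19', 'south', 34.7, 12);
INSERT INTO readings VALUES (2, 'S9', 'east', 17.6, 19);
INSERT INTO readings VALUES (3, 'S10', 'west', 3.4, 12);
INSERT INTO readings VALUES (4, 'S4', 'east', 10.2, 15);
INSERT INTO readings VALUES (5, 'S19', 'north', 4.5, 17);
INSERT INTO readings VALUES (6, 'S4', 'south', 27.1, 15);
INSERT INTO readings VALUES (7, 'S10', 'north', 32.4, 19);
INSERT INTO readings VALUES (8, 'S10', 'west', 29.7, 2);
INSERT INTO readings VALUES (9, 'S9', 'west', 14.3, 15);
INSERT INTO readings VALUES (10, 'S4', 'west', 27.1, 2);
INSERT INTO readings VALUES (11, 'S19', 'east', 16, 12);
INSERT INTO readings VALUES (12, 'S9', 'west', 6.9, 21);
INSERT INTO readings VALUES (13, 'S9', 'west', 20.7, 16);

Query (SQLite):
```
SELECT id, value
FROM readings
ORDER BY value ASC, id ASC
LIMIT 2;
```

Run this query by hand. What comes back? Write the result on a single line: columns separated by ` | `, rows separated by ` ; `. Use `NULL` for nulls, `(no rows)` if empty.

3 | 3.4 ; 5 | 4.5

Sort by value asc, tiebreak id asc: (3.4, id=3), (4.5, id=5), (6.9, id=12), (10.2, id=4), (14.3, id=9) …. Take first 2.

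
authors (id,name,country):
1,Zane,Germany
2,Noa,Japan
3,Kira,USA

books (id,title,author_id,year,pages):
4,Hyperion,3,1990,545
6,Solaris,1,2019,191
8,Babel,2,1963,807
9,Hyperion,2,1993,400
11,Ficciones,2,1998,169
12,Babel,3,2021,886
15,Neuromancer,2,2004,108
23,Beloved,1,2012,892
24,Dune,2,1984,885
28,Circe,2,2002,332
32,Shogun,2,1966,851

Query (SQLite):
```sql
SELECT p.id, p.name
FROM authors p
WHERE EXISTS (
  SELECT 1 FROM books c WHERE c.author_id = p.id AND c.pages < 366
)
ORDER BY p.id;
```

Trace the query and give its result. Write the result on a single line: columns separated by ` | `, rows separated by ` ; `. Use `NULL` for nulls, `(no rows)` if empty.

1 | Zane ; 2 | Noa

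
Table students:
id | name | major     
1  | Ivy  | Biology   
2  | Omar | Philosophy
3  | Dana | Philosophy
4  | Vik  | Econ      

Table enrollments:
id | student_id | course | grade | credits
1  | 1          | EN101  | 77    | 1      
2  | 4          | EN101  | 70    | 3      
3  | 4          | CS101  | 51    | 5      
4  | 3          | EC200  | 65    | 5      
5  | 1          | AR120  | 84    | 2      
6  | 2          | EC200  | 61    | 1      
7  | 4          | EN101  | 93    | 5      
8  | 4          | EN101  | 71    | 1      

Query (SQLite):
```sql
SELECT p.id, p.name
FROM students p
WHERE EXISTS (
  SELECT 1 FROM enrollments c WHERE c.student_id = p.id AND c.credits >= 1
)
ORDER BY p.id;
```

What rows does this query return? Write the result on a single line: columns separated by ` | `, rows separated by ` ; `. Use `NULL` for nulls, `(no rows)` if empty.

For each students row, check whether any enrollments with matching student_id has credits >= 1.
Keep rows where that is true.

1 | Ivy ; 2 | Omar ; 3 | Dana ; 4 | Vik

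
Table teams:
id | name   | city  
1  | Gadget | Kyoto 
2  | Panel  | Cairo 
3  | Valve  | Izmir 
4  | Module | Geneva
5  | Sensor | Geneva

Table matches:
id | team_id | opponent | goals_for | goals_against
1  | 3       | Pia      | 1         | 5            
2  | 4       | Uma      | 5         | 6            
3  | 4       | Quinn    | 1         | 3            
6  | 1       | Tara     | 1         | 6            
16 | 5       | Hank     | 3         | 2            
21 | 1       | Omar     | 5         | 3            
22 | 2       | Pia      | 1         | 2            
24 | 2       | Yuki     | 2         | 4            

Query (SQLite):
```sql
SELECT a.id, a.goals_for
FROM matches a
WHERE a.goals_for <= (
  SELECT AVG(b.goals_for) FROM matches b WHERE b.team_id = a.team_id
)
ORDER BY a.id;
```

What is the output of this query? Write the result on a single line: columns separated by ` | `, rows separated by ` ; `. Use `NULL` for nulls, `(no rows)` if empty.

1 | 1 ; 3 | 1 ; 6 | 1 ; 16 | 3 ; 22 | 1

For each matches row a, compute AVG(goals_for) over rows sharing a.team_id.
Keep row a if a.goals_for <= that per-group AVG.
  team_id=1: AVG(goals_for) = 3.0
  team_id=2: AVG(goals_for) = 1.5
  team_id=3: AVG(goals_for) = 1.0
  team_id=4: AVG(goals_for) = 3.0
  team_id=5: AVG(goals_for) = 3.0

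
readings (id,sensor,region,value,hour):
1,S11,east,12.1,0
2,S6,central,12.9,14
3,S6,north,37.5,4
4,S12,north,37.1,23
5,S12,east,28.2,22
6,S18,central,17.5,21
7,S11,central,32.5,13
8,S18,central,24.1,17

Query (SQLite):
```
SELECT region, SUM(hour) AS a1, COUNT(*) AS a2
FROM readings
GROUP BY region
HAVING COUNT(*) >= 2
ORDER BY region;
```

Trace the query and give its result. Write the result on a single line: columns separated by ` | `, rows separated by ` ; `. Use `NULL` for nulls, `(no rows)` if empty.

central | 65 | 4 ; east | 22 | 2 ; north | 27 | 2

Group readings by region.
Per group compute: SUM(hour), COUNT(*).
HAVING: drop groups with fewer than 2 rows.
  central: ids {2, 6, 7, 8} → SUM(hour)=65, COUNT(*)=4
  east: ids {1, 5} → SUM(hour)=22, COUNT(*)=2
  north: ids {3, 4} → SUM(hour)=27, COUNT(*)=2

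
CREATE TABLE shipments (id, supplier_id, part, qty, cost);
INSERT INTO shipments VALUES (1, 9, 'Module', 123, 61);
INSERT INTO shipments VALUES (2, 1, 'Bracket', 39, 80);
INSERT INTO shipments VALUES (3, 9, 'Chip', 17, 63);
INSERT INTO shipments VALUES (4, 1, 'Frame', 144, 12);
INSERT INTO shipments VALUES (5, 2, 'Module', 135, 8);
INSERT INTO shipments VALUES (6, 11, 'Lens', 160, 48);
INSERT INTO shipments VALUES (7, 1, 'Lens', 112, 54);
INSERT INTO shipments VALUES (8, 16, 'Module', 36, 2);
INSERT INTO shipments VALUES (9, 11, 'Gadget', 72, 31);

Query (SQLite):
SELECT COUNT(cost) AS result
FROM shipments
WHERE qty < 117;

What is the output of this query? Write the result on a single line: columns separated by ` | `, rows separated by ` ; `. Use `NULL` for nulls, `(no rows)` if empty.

Rows where qty < 117 → cost values: [80, 63, 54, 2, 31].
COUNT(cost) counts non-NULL values → 5.

5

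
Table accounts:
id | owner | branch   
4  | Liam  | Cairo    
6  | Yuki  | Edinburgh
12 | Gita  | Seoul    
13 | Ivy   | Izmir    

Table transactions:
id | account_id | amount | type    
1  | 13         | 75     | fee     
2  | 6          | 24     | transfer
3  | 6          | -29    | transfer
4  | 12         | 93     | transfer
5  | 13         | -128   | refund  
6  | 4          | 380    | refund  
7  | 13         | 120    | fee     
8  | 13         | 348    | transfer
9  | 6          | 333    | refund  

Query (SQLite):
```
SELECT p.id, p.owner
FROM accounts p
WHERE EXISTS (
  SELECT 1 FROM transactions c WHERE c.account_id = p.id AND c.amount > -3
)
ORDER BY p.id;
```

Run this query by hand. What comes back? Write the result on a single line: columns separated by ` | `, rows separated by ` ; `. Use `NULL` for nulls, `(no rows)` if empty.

4 | Liam ; 6 | Yuki ; 12 | Gita ; 13 | Ivy

For each accounts row, check whether any transactions with matching account_id has amount > -3.
Keep rows where that is true.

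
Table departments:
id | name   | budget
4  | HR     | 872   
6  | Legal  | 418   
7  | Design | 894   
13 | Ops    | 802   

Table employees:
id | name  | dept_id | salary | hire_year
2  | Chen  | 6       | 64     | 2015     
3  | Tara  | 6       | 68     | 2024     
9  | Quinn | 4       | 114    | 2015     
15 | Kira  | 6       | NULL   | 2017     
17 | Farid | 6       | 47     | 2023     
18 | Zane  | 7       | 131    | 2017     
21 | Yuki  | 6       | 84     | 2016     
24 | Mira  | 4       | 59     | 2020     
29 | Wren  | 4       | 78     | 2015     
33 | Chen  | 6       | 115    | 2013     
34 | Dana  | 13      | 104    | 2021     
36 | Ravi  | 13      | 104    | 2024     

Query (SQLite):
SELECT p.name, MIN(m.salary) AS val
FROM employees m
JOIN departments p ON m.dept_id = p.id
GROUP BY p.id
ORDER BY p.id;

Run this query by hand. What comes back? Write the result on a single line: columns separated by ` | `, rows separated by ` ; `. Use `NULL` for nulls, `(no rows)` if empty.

Join each employees row to its departments via dept_id.
Group joined rows by departments.id; compute MIN(m.salary) per group.
  4: ids {9, 24, 29} → MIN(m.salary)=59
  6: ids {2, 3, 15, 17, 21, 33} → MIN(m.salary)=47
  7: ids {18} → MIN(m.salary)=131
  13: ids {34, 36} → MIN(m.salary)=104

HR | 59 ; Legal | 47 ; Design | 131 ; Ops | 104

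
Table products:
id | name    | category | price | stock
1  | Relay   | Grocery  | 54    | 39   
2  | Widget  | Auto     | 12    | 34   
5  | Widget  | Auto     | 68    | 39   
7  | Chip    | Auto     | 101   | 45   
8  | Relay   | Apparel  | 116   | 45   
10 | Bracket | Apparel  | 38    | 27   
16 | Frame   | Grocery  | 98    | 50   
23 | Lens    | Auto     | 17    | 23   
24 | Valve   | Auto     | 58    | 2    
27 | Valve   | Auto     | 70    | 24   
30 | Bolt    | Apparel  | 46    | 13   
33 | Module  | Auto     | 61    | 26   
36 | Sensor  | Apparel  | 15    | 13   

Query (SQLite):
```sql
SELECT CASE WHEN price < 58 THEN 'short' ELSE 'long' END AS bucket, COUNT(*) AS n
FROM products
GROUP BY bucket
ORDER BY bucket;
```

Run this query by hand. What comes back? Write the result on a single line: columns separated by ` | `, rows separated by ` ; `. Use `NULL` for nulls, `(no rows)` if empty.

long | 7 ; short | 6

Bucket rows by price < 58 → 'short' else 'long'; count each bucket.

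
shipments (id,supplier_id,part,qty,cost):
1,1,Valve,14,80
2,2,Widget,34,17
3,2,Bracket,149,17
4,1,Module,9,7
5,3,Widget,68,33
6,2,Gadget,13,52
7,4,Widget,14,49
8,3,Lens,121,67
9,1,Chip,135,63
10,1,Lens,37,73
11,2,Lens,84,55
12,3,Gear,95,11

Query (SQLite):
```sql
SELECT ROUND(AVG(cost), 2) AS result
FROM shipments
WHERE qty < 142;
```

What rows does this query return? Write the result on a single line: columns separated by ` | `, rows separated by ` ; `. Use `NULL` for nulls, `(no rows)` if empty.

46.09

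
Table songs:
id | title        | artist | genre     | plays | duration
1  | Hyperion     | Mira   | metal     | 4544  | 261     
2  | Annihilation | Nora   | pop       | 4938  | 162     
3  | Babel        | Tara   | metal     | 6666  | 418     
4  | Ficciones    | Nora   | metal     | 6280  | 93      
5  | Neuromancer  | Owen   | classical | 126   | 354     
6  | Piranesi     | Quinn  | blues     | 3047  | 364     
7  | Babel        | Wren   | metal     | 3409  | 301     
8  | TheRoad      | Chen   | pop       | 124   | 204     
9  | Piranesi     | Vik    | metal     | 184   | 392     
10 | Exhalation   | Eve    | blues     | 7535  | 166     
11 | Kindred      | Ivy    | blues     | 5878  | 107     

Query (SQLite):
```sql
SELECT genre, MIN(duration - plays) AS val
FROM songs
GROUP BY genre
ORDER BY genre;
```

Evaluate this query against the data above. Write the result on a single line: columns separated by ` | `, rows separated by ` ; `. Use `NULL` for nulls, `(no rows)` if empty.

blues | -7369 ; classical | 228 ; metal | -6248 ; pop | -4776

For each row compute duration - plays.
Group by genre; take MIN of the expression per group.
  blues: ids {6, 10, 11} → MIN(duration - plays)=-7369
  classical: ids {5} → MIN(duration - plays)=228
  metal: ids {1, 3, 4, 7, 9} → MIN(duration - plays)=-6248
  pop: ids {2, 8} → MIN(duration - plays)=-4776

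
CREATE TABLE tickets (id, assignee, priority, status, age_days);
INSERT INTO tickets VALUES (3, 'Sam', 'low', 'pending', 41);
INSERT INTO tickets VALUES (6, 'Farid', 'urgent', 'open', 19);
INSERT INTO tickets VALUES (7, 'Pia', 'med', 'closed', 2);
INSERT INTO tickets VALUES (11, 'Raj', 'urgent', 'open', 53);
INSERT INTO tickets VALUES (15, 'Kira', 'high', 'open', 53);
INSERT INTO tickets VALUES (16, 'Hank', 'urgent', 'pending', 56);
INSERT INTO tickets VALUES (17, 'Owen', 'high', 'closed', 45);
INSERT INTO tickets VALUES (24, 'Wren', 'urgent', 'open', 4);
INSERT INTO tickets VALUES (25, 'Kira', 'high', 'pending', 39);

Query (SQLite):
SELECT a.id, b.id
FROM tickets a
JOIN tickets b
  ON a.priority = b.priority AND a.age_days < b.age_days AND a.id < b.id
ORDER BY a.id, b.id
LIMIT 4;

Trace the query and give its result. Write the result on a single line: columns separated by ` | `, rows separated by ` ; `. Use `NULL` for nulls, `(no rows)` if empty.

Pairs (a,b) with same priority, a.age_days < b.age_days, a.id < b.id.
priority groups: high:{15,17,25} low:{3} med:{7} urgent:{6,11,16,24}
Ordered by (a.id, b.id); first 4.

6 | 11 ; 6 | 16 ; 11 | 16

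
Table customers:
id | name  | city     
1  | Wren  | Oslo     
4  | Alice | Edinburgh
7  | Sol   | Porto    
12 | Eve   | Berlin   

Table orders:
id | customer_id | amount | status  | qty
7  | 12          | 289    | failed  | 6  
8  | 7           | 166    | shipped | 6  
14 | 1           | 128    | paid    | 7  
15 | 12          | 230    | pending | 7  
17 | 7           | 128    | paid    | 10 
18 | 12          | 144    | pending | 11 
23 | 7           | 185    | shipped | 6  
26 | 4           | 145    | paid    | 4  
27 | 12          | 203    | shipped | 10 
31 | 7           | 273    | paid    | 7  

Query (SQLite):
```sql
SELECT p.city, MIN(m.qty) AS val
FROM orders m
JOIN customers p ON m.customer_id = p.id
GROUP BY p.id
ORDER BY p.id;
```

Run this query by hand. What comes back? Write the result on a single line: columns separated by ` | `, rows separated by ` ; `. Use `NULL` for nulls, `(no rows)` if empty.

Oslo | 7 ; Edinburgh | 4 ; Porto | 6 ; Berlin | 6

Join each orders row to its customers via customer_id.
Group joined rows by customers.id; compute MIN(m.qty) per group.
  1: ids {14} → MIN(m.qty)=7
  4: ids {26} → MIN(m.qty)=4
  7: ids {8, 17, 23, 31} → MIN(m.qty)=6
  12: ids {7, 15, 18, 27} → MIN(m.qty)=6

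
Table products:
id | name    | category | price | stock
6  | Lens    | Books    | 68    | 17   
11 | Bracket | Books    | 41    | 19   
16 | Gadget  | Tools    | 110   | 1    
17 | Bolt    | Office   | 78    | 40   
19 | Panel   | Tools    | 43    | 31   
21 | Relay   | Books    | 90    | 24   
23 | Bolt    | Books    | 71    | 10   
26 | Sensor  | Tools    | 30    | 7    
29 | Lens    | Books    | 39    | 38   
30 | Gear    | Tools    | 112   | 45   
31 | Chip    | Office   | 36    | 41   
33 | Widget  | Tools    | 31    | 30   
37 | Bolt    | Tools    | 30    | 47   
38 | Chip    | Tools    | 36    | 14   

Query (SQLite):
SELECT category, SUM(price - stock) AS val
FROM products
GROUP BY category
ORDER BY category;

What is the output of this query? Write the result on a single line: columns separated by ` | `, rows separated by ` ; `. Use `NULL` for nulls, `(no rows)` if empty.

For each row compute price - stock.
Group by category; take SUM of the expression per group.
  Books: ids {6, 11, 21, 23, 29} → SUM(price - stock)=201
  Office: ids {17, 31} → SUM(price - stock)=33
  Tools: ids {16, 19, 26, 30, 33, 37, 38} → SUM(price - stock)=217

Books | 201 ; Office | 33 ; Tools | 217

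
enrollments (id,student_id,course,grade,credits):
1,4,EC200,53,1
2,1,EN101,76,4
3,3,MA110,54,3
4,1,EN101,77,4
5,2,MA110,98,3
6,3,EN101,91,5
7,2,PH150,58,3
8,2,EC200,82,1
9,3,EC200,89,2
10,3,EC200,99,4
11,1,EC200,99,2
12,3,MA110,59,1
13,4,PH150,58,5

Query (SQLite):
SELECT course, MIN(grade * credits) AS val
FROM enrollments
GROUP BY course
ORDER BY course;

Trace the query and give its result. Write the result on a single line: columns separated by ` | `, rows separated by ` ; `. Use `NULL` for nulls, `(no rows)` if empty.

For each row compute grade * credits.
Group by course; take MIN of the expression per group.
  EC200: ids {1, 8, 9, 10, 11} → MIN(grade * credits)=53
  EN101: ids {2, 4, 6} → MIN(grade * credits)=304
  MA110: ids {3, 5, 12} → MIN(grade * credits)=59
  PH150: ids {7, 13} → MIN(grade * credits)=174

EC200 | 53 ; EN101 | 304 ; MA110 | 59 ; PH150 | 174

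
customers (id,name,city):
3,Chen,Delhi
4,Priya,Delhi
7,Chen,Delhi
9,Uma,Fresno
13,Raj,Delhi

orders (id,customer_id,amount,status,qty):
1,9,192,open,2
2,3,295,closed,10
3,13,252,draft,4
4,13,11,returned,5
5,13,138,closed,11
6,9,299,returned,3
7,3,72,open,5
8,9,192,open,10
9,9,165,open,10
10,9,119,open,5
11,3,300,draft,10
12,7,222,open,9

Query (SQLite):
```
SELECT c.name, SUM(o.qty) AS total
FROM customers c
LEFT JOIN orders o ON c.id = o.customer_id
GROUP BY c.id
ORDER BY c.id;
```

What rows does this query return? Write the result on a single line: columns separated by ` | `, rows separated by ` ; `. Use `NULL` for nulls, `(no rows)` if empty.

Chen | 25 ; Priya | NULL ; Chen | 9 ; Uma | 30 ; Raj | 20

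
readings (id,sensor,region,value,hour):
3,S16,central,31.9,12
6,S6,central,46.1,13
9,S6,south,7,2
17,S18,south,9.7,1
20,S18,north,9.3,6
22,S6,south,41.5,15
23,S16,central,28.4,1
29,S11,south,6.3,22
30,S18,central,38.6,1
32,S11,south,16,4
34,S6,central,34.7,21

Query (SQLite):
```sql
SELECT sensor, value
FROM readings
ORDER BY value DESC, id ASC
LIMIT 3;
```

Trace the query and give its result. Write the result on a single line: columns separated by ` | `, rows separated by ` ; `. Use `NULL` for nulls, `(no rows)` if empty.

Sort by value desc, tiebreak id asc: (46.1, id=6), (41.5, id=22), (38.6, id=30), (34.7, id=34), (31.9, id=3), (28.4, id=23) …. Take first 3.

S6 | 46.1 ; S6 | 41.5 ; S18 | 38.6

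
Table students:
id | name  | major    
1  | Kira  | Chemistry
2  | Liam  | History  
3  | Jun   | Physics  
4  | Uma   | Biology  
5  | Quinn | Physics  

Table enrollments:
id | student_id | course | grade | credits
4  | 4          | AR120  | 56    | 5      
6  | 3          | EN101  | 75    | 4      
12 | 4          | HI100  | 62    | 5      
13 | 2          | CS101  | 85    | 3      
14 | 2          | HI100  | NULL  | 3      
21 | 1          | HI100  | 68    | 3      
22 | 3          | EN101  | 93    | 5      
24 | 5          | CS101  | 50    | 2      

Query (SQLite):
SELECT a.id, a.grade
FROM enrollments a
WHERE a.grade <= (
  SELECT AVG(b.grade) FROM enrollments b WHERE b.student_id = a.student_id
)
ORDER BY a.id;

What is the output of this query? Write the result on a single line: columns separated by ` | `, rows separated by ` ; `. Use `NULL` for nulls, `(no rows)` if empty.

4 | 56 ; 6 | 75 ; 13 | 85 ; 21 | 68 ; 24 | 50

For each enrollments row a, compute AVG(grade) over rows sharing a.student_id.
Keep row a if a.grade <= that per-group AVG.
  student_id=1: AVG(grade) = 68.0
  student_id=2: AVG(grade) = 85.0
  student_id=3: AVG(grade) = 84.0
  student_id=4: AVG(grade) = 59.0
  student_id=5: AVG(grade) = 50.0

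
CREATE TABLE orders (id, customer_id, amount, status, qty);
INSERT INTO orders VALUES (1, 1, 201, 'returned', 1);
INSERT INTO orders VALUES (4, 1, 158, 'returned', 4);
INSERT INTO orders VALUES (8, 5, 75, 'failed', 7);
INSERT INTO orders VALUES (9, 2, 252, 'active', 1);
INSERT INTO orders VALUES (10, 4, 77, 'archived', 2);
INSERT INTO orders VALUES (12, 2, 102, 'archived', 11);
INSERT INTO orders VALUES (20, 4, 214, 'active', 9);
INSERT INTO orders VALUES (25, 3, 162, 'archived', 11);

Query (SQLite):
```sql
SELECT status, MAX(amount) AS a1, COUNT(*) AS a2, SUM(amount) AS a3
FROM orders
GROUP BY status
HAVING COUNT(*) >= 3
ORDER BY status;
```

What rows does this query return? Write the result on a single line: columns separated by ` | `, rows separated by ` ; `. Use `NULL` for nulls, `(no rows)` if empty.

Group orders by status.
Per group compute: MAX(amount), COUNT(*), SUM(amount).
HAVING: drop groups with fewer than 3 rows.
  active: ids {9, 20} → MAX(amount)=252, COUNT(*)=2, SUM(amount)=466
  archived: ids {10, 12, 25} → MAX(amount)=162, COUNT(*)=3, SUM(amount)=341
  failed: ids {8} → MAX(amount)=75, COUNT(*)=1, SUM(amount)=75
  returned: ids {1, 4} → MAX(amount)=201, COUNT(*)=2, SUM(amount)=359

archived | 162 | 3 | 341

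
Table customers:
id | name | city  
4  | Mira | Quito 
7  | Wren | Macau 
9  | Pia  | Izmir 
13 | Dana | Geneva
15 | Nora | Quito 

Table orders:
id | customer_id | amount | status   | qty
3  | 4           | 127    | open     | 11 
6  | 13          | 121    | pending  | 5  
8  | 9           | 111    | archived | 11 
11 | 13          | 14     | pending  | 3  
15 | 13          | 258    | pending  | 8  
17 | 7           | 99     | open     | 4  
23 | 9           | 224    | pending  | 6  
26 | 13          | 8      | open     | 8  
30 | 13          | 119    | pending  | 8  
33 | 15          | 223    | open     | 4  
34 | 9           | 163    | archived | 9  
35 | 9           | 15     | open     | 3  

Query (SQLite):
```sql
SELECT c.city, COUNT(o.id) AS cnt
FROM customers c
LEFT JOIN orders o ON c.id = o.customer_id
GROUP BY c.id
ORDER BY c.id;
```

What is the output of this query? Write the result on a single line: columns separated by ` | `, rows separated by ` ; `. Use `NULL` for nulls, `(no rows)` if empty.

Quito | 1 ; Macau | 1 ; Izmir | 4 ; Geneva | 5 ; Quito | 1

LEFT JOIN keeps every customers row; unmatched ones get NULL for orders columns.
Group by customers.id and compute COUNT(o.id). COUNT(col) of an all-NULL group is 0.
  4: ids {3} → COUNT(o.id)=1
  7: ids {17} → COUNT(o.id)=1
  9: ids {8, 23, 34, 35} → COUNT(o.id)=4
  13: ids {6, 11, 15, 26, 30} → COUNT(o.id)=5
  15: ids {33} → COUNT(o.id)=1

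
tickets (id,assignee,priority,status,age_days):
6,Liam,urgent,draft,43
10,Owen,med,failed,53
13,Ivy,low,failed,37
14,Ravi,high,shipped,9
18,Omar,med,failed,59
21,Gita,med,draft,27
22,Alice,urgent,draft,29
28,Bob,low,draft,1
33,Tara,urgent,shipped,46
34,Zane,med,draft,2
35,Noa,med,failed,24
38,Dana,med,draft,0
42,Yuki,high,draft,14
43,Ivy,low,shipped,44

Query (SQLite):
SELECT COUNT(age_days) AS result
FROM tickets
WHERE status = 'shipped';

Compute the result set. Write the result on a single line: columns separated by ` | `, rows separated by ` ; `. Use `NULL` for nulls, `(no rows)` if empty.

3

Rows where status='shipped' → age_days values: [9, 46, 44].
COUNT(age_days) counts non-NULL values → 3.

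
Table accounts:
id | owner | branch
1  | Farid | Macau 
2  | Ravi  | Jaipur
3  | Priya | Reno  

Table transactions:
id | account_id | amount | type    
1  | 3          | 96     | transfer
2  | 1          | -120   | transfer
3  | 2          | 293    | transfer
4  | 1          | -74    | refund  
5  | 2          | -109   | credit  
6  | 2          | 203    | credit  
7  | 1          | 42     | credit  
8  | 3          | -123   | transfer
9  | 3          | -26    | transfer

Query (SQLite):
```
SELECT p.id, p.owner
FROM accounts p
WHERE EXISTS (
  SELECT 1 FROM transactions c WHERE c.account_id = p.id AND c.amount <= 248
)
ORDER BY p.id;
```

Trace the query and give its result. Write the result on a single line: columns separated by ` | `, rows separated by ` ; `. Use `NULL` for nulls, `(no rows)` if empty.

For each accounts row, check whether any transactions with matching account_id has amount <= 248.
Keep rows where that is true.

1 | Farid ; 2 | Ravi ; 3 | Priya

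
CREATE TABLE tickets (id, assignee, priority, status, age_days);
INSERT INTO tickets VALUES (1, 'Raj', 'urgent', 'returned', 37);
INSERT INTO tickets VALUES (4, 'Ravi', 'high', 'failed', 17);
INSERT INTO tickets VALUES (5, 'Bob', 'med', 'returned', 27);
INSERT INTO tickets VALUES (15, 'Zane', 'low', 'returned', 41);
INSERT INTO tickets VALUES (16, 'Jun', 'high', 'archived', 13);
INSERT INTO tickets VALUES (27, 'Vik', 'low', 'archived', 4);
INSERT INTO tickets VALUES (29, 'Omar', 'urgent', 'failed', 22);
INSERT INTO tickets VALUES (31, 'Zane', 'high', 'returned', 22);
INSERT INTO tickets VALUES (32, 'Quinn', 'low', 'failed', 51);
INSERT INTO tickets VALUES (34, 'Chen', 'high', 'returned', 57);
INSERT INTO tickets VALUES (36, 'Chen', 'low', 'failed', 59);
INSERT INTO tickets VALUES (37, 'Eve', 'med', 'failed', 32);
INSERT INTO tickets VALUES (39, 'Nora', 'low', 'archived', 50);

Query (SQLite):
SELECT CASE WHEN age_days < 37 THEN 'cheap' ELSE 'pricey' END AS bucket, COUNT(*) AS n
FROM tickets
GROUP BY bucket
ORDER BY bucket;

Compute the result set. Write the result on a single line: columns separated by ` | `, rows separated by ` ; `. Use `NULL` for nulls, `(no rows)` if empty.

cheap | 7 ; pricey | 6

Bucket rows by age_days < 37 → 'cheap' else 'pricey'; count each bucket.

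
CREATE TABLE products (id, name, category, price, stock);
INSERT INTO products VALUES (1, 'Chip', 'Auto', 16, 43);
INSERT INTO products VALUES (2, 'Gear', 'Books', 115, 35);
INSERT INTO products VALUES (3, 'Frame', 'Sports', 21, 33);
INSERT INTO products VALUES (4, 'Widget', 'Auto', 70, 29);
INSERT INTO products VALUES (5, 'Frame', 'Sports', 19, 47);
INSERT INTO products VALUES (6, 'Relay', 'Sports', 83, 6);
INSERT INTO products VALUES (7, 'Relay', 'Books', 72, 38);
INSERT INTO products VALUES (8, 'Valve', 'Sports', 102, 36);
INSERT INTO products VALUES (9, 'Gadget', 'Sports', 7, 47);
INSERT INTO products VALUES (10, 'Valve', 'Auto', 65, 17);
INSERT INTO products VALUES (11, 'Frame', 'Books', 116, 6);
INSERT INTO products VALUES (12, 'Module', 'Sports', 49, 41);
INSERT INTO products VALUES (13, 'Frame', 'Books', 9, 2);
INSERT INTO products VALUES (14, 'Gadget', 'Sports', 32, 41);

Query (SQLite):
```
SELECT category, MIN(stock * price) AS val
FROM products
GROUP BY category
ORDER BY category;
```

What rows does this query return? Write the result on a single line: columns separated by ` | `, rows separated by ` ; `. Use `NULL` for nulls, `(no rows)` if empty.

For each row compute stock * price.
Group by category; take MIN of the expression per group.
  Auto: ids {1, 4, 10} → MIN(stock * price)=688
  Books: ids {2, 7, 11, 13} → MIN(stock * price)=18
  Sports: ids {3, 5, 6, 8, 9, 12, 14} → MIN(stock * price)=329

Auto | 688 ; Books | 18 ; Sports | 329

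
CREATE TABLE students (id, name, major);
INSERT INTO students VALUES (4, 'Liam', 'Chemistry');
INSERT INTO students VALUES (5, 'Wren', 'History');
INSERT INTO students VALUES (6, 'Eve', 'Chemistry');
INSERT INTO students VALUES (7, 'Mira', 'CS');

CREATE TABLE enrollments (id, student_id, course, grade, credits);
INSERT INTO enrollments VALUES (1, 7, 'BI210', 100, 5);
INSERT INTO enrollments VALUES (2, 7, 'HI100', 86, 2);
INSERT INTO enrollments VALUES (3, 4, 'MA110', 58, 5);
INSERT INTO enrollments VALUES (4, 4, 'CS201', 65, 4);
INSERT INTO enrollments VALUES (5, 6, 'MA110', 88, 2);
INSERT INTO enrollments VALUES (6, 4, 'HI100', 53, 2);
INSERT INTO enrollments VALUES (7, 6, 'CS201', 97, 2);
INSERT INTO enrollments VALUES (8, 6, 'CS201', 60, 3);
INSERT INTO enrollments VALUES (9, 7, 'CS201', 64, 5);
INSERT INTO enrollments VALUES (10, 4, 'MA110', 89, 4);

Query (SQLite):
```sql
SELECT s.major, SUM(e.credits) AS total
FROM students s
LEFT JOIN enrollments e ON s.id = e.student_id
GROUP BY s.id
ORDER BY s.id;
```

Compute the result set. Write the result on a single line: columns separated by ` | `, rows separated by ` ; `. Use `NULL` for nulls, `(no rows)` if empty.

LEFT JOIN keeps every students row; unmatched ones get NULL for enrollments columns.
Group by students.id and compute SUM(e.credits). SUM over an all-NULL group is NULL.
  4: ids {3, 4, 6, 10} → SUM(e.credits)=15
  5: ids {—} → SUM(e.credits)=NULL
  6: ids {5, 7, 8} → SUM(e.credits)=7
  7: ids {1, 2, 9} → SUM(e.credits)=12

Chemistry | 15 ; History | NULL ; Chemistry | 7 ; CS | 12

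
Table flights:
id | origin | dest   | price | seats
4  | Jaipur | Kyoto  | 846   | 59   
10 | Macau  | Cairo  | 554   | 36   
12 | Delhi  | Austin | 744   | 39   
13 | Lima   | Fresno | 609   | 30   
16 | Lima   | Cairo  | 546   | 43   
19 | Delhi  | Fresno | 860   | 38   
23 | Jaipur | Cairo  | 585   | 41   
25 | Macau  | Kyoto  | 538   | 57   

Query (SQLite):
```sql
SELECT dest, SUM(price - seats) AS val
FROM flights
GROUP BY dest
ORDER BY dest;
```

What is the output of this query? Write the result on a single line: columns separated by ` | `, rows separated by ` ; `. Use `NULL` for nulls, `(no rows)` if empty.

For each row compute price - seats.
Group by dest; take SUM of the expression per group.
  Austin: ids {12} → SUM(price - seats)=705
  Cairo: ids {10, 16, 23} → SUM(price - seats)=1565
  Fresno: ids {13, 19} → SUM(price - seats)=1401
  Kyoto: ids {4, 25} → SUM(price - seats)=1268

Austin | 705 ; Cairo | 1565 ; Fresno | 1401 ; Kyoto | 1268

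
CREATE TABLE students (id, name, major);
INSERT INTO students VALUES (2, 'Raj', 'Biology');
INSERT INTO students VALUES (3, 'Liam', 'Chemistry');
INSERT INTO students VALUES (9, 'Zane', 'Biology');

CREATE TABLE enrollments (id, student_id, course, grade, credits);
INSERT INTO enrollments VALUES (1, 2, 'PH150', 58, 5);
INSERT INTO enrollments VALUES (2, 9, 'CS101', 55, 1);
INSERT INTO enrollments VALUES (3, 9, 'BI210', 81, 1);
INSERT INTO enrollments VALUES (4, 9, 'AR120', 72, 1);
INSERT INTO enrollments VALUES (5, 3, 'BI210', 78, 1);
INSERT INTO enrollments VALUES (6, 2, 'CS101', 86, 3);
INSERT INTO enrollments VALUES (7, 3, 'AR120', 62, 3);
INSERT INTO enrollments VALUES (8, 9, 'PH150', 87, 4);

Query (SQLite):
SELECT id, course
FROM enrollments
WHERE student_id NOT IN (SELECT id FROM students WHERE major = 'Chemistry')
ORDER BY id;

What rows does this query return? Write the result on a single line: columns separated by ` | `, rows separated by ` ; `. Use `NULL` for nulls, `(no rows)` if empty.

1 | PH150 ; 2 | CS101 ; 3 | BI210 ; 4 | AR120 ; 6 | CS101 ; 8 | PH150

Inner query: students.id where major = 'Chemistry'.
Outer: keep enrollments rows whose student_id is not in that set.
Inner query → {3}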